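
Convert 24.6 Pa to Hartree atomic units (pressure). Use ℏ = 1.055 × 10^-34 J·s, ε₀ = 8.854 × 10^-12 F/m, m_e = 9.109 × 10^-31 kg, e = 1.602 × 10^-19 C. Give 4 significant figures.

atomic unit of pressure: P_au = E_h/a₀³ = m_e⁴e¹⁰/((4πε₀)⁵ℏ⁸) = 2.929 × 10^13 Pa.
24.6 / 2.929 × 10^13 = 8.398 × 10^-13

8.398 × 10^-13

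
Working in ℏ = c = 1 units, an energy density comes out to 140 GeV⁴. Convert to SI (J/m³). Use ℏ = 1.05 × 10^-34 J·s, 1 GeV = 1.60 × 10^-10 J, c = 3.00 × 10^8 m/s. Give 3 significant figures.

2.94 × 10^39 J/m³

[E]/[L]³ = [E]⁴/(ℏc)³; restore (ℏc)⁻³.
1 GeV⁴ → 1/(ℏc)³ × (1 GeV in J)⁴ = 2.10 × 10^37 J/m³.
Result: 140 × 2.10 × 10^37 = 2.94 × 10^39 J/m³.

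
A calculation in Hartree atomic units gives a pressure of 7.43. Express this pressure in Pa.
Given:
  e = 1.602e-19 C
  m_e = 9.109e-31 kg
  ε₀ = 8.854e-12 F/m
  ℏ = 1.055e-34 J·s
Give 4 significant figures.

One atomic unit of pressure: P_au = E_h/a₀³ = m_e⁴e¹⁰/((4πε₀)⁵ℏ⁸) = 2.929e13 Pa.
7.43 × 2.929e13 Pa = 2.176e14 Pa

2.176e14 Pa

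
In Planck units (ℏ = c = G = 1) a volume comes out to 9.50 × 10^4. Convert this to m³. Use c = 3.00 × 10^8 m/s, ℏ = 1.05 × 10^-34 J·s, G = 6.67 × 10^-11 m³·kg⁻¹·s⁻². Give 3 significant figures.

3.97 × 10^-100 m³

One Planck volume: V_P = (ℏG/c³)^(3/2) = 4.18 × 10^-105 m³.
9.50 × 10^4 × 4.18 × 10^-105 m³ = 3.97 × 10^-100 m³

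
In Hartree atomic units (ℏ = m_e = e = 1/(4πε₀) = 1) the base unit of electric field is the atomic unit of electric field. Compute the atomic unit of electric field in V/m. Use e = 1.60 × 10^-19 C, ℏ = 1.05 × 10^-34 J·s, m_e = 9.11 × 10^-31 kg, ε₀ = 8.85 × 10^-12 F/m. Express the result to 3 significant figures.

E_au = E_h/(e a₀) = m_e²e⁵/((4πε₀)³ℏ⁴)
E_h = 4.38 × 10^-18 J
a₀ = 5.26 × 10^-11 m
E_h/(e·a₀) = 5.20 × 10^11 V/m

5.20 × 10^11 V/m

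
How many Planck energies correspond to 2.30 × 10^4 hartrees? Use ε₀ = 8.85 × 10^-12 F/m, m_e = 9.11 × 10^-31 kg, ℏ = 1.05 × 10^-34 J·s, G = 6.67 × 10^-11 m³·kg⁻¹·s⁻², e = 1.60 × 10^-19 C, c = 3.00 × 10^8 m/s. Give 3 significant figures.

5.15 × 10^-23

hartree: E_h = m_e e⁴/(4πε₀ℏ)² = 4.38 × 10^-18 J
Planck energy: E_P = √(ℏc⁵/G) = 1.96 × 10^9 J
2.30 × 10^4 × 4.38 × 10^-18 / 1.96 × 10^9 = 5.15 × 10^-23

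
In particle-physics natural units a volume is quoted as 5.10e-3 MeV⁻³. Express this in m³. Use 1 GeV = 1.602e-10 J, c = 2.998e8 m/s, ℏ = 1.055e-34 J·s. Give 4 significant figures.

Volume is [L]³ = [E]⁻³·(ℏc)³.
1 GeV⁻³ → (ℏc)³ × (1 GeV in J)⁻³ = 7.696e-48 m³.
Convert the energy scale: 5.10e-3 MeV⁻³ = 5.10e6 GeV⁻³.
Result: 5.10e6 × 7.696e-48 = 3.925e-41 m³.

3.925e-41 m³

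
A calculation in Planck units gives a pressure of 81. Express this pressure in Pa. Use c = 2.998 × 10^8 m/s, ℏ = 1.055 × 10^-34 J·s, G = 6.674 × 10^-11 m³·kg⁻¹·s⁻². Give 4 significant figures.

One Planck pressure: p_P = c⁷/(ℏG²) = 4.632 × 10^113 Pa.
81 × 4.632 × 10^113 Pa = 3.752 × 10^115 Pa

3.752 × 10^115 Pa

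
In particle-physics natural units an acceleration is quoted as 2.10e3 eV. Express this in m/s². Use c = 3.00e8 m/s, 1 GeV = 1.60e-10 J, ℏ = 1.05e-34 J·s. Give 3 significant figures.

Acceleration is [L]/[T]² = c·[E]/ℏ.
1 GeV → c/ℏ × (1 GeV in J) = 4.57e32 m/s².
Convert the energy scale: 2.10e3 eV = 2.10e-6 GeV.
Result: 2.10e-6 × 4.57e32 = 9.60e26 m/s².

9.60e26 m/s²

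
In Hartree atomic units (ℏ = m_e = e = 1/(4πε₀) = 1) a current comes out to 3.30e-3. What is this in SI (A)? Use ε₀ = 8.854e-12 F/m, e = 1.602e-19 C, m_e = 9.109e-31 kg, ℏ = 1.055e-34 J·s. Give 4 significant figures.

One atomic unit of electric current: I_au = e E_h/ℏ = m_e e⁵/((4πε₀)²ℏ³) = 6.612e-3 A.
3.30e-3 × 6.612e-3 A = 2.182e-5 A

2.182e-5 A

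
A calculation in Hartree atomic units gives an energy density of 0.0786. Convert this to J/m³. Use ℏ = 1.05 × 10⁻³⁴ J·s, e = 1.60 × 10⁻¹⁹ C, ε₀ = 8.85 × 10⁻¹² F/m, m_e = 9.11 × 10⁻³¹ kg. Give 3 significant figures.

One atomic unit of energy density: u_au = E_h/a₀³ = m_e⁴e¹⁰/((4πε₀)⁵ℏ⁸) = 3.01 × 10¹³ J/m³.
0.0786 × 3.01 × 10¹³ J/m³ = 2.37 × 10¹² J/m³

2.37 × 10¹² J/m³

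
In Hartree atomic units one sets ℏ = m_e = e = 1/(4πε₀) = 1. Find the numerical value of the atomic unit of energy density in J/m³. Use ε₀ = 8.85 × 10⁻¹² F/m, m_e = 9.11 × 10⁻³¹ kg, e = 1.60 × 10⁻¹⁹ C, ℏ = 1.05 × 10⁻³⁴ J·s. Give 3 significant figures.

3.01 × 10¹³ J/m³

u_au = E_h/a₀³ = m_e⁴e¹⁰/((4πε₀)⁵ℏ⁸)
E_h = 4.38 × 10⁻¹⁸ J
a₀ = 5.26 × 10⁻¹¹ m
E_h/a₀³ = 3.01 × 10¹³ J/m³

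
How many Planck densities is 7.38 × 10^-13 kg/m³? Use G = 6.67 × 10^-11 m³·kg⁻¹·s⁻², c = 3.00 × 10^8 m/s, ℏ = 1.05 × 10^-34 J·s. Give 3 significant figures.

Planck density: ρ_P = c⁵/(ℏG²) = 5.20 × 10^96 kg/m³.
7.38 × 10^-13 / 5.20 × 10^96 = 1.42 × 10^-109

1.42 × 10^-109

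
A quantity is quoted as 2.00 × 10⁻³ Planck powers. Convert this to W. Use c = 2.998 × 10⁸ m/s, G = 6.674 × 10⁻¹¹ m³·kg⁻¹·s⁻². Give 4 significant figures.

7.258 × 10⁴⁹ W

One Planck power: P_P = c⁵/G = 3.629 × 10⁵² W.
2.00 × 10⁻³ × 3.629 × 10⁵² W = 7.258 × 10⁴⁹ W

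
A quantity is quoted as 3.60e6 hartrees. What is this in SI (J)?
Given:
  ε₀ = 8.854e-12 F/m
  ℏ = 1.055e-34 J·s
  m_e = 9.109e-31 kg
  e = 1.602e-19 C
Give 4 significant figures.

1.568e-11 J

One hartree: E_h = m_e e⁴/(4πε₀ℏ)² = 4.354e-18 J.
3.60e6 × 4.354e-18 J = 1.568e-11 J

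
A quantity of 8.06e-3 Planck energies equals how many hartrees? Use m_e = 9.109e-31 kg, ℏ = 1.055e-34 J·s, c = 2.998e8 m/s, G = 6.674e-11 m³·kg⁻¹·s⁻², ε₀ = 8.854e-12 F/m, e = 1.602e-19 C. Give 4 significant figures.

Planck energy: E_P = √(ℏc⁵/G) = 1.957e9 J
hartree: E_h = m_e e⁴/(4πε₀ℏ)² = 4.354e-18 J
8.06e-3 × 1.957e9 / 4.354e-18 = 3.622e24

3.622e24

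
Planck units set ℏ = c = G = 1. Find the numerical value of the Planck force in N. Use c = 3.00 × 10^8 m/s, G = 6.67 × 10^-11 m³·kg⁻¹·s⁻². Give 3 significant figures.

From ℏ = c = G = 1 the force scale is F_P = c⁴/G.
  = 8.10 × 10^33 / 6.67 × 10^-11
  = 1.21 × 10^44 N

1.21 × 10^44 N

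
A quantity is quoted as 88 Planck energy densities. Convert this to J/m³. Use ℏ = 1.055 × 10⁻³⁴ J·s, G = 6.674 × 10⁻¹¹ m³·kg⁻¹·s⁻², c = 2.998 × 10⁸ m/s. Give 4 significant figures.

4.076 × 10¹¹⁵ J/m³

One Planck energy density: u_P = c⁷/(ℏG²) = 4.632 × 10¹¹³ J/m³.
88 × 4.632 × 10¹¹³ J/m³ = 4.076 × 10¹¹⁵ J/m³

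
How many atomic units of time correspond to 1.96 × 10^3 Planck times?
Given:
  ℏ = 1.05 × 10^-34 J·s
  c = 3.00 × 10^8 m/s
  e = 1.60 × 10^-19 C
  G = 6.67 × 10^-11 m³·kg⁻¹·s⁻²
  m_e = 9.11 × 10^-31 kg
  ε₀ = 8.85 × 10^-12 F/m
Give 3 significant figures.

4.39 × 10^-24

Planck time: t_P = √(ℏG/c⁵) = 5.37 × 10^-44 s
atomic unit of time: τ_au = (4πε₀)²ℏ³/(m_e e⁴) = 2.40 × 10^-17 s
1.96 × 10^3 × 5.37 × 10^-44 / 2.40 × 10^-17 = 4.39 × 10^-24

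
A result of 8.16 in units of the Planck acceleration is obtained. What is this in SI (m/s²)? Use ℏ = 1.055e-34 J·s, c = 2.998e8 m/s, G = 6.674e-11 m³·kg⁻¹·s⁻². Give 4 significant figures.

One Planck acceleration: a_P = √(c⁷/(ℏG)) = 5.560e51 m/s².
8.16 × 5.560e51 m/s² = 4.537e52 m/s²

4.537e52 m/s²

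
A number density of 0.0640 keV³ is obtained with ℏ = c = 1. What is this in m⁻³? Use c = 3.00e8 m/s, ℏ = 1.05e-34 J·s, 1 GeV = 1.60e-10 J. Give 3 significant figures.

8.39e27 m⁻³

Number density is [L]⁻³ = [E]³/(ℏc)³.
1 GeV³ → 1/(ℏc)³ × (1 GeV in J)³ = 1.31e47 m⁻³.
Convert the energy scale: 0.0640 keV³ = 6.40e-20 GeV³.
Result: 6.40e-20 × 1.31e47 = 8.39e27 m⁻³.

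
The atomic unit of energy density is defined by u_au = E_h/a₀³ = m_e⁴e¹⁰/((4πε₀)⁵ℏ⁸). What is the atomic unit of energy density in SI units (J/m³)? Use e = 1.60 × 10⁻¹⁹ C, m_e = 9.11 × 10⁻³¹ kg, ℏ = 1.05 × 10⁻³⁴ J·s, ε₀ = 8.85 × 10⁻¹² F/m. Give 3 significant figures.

3.01 × 10¹³ J/m³

u_au = E_h/a₀³ = m_e⁴e¹⁰/((4πε₀)⁵ℏ⁸)
E_h = 4.38 × 10⁻¹⁸ J
a₀ = 5.26 × 10⁻¹¹ m
E_h/a₀³ = 3.01 × 10¹³ J/m³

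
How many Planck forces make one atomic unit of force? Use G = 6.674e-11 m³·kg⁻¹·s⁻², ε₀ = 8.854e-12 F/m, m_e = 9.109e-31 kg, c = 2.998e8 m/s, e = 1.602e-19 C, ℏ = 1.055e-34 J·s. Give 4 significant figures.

atomic unit of force: F_au = E_h/a₀ = m_e²e⁶/((4πε₀)³ℏ⁴) = 8.220e-8 N
Planck force: F_P = c⁴/G = 1.210e44 N
ratio = 8.220e-8 / 1.210e44 = 6.791e-52

6.791e-52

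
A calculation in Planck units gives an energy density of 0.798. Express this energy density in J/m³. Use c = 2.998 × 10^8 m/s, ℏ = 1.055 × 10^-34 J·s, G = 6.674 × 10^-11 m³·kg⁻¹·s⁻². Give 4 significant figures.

3.697 × 10^113 J/m³

One Planck energy density: u_P = c⁷/(ℏG²) = 4.632 × 10^113 J/m³.
0.798 × 4.632 × 10^113 J/m³ = 3.697 × 10^113 J/m³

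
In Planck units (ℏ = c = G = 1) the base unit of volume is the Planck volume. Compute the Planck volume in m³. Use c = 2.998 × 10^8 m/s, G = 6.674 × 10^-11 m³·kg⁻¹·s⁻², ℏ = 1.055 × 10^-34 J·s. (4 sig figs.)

4.224 × 10^-105 m³

V_P = (ℏG/c³)^(3/2)
  = √(1.784 × 10^-209)
  = 4.224 × 10^-105 m³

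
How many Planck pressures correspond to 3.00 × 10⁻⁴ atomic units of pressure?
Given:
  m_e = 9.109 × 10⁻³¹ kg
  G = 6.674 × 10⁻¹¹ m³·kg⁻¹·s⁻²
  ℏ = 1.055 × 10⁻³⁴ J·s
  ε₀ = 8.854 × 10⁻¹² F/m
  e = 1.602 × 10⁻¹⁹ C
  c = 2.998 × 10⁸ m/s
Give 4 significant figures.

1.897 × 10⁻¹⁰⁴

atomic unit of pressure: P_au = E_h/a₀³ = m_e⁴e¹⁰/((4πε₀)⁵ℏ⁸) = 2.929 × 10¹³ Pa
Planck pressure: p_P = c⁷/(ℏG²) = 4.632 × 10¹¹³ Pa
3.00 × 10⁻⁴ × 2.929 × 10¹³ / 4.632 × 10¹¹³ = 1.897 × 10⁻¹⁰⁴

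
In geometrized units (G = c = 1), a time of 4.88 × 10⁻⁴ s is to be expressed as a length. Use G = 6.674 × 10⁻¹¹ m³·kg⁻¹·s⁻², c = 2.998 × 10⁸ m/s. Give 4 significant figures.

1.463 × 10⁵ m

Time → length via c.
4.88 × 10⁻⁴ s × (c) = 1.463 × 10⁵ m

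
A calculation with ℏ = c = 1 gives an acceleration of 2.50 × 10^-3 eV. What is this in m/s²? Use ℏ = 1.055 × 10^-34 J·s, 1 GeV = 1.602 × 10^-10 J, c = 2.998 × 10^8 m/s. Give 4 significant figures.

1.138 × 10^21 m/s²

Acceleration is [L]/[T]² = c·[E]/ℏ.
1 GeV → c/ℏ × (1 GeV in J) = 4.552 × 10^32 m/s².
Convert the energy scale: 2.50 × 10^-3 eV = 2.50 × 10^-12 GeV.
Result: 2.50 × 10^-12 × 4.552 × 10^32 = 1.138 × 10^21 m/s².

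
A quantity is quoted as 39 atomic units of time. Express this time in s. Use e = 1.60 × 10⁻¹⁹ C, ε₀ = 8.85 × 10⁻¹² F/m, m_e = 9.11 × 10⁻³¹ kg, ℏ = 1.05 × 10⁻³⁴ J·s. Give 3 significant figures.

9.35 × 10⁻¹⁶ s

One atomic unit of time: τ_au = (4πε₀)²ℏ³/(m_e e⁴) = 2.40 × 10⁻¹⁷ s.
39 × 2.40 × 10⁻¹⁷ s = 9.35 × 10⁻¹⁶ s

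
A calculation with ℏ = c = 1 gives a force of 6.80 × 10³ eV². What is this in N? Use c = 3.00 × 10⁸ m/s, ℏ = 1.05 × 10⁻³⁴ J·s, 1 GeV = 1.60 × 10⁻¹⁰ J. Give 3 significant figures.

Force is [E]/[L] = [E]²/(ℏc); restore (ℏc)⁻¹.
1 GeV² → 1/(ℏc) × (1 GeV in J)² = 8.13 × 10⁵ N.
Convert the energy scale: 6.80 × 10³ eV² = 6.80 × 10⁻¹⁵ GeV².
Result: 6.80 × 10⁻¹⁵ × 8.13 × 10⁵ = 5.53 × 10⁻⁹ N.

5.53 × 10⁻⁹ N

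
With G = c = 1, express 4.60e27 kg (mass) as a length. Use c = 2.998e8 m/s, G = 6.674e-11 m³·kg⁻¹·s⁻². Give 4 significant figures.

In G = c = 1 units mass has dimensions of length; the conversion factor is G/c².
4.60e27 kg × (G/c²) = 3.416 m

3.416 m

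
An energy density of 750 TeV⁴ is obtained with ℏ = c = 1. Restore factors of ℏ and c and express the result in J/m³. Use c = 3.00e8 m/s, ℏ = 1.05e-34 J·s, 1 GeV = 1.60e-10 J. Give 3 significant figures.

[E]/[L]³ = [E]⁴/(ℏc)³; restore (ℏc)⁻³.
1 GeV⁴ → 1/(ℏc)³ × (1 GeV in J)⁴ = 2.10e37 J/m³.
Convert the energy scale: 750 TeV⁴ = 7.50e14 GeV⁴.
Result: 7.50e14 × 2.10e37 = 1.57e52 J/m³.

1.57e52 J/m³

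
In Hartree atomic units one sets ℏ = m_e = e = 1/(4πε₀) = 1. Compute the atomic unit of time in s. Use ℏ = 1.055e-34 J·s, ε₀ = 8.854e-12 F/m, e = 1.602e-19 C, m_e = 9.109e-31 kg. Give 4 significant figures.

τ_au = (4πε₀)²ℏ³/(m_e e⁴)
E_h = 4.354e-18 J
ℏ/E_h = 2.423e-17 s

2.423e-17 s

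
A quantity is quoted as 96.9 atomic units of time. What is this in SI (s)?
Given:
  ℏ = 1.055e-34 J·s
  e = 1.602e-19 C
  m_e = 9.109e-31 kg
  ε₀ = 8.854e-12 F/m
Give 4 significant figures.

2.348e-15 s

One atomic unit of time: τ_au = (4πε₀)²ℏ³/(m_e e⁴) = 2.423e-17 s.
96.9 × 2.423e-17 s = 2.348e-15 s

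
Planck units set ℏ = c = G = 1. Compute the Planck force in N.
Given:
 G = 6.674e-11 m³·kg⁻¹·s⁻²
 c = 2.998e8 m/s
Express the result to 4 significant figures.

1.210e44 N

Dimensional analysis gives F_P = c⁴/G.
  = 8.078e33 / 6.674e-11
  = 1.210e44 N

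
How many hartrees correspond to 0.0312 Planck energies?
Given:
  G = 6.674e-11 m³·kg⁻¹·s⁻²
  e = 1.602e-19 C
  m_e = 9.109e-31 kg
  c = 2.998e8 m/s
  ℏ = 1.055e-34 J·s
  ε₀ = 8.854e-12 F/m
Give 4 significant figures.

1.402e25

Planck energy: E_P = √(ℏc⁵/G) = 1.957e9 J
hartree: E_h = m_e e⁴/(4πε₀ℏ)² = 4.354e-18 J
0.0312 × 1.957e9 / 4.354e-18 = 1.402e25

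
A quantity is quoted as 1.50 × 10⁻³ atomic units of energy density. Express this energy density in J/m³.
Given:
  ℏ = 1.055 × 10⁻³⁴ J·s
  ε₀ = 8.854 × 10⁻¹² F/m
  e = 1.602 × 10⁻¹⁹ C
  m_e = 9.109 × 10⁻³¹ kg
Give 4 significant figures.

One atomic unit of energy density: u_au = E_h/a₀³ = m_e⁴e¹⁰/((4πε₀)⁵ℏ⁸) = 2.929 × 10¹³ J/m³.
1.50 × 10⁻³ × 2.929 × 10¹³ J/m³ = 4.394 × 10¹⁰ J/m³

4.394 × 10¹⁰ J/m³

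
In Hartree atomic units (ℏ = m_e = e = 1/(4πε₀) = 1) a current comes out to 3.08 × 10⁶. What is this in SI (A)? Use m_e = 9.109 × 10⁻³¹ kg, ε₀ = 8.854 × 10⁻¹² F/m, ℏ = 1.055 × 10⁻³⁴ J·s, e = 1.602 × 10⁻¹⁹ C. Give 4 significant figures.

2.036 × 10⁴ A

One atomic unit of electric current: I_au = e E_h/ℏ = m_e e⁵/((4πε₀)²ℏ³) = 6.612 × 10⁻³ A.
3.08 × 10⁶ × 6.612 × 10⁻³ A = 2.036 × 10⁴ A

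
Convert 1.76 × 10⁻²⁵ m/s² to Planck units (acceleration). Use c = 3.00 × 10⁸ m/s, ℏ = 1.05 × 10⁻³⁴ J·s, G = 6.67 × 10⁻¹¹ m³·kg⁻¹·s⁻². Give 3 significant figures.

Planck acceleration: a_P = √(c⁷/(ℏG)) = 5.59 × 10⁵¹ m/s².
1.76 × 10⁻²⁵ / 5.59 × 10⁵¹ = 3.15 × 10⁻⁷⁷

3.15 × 10⁻⁷⁷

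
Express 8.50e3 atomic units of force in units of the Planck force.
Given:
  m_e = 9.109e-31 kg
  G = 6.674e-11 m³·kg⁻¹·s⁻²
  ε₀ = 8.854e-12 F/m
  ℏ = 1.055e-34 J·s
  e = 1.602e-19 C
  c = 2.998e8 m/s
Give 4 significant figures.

atomic unit of force: F_au = E_h/a₀ = m_e²e⁶/((4πε₀)³ℏ⁴) = 8.220e-8 N
Planck force: F_P = c⁴/G = 1.210e44 N
8.50e3 × 8.220e-8 / 1.210e44 = 5.772e-48

5.772e-48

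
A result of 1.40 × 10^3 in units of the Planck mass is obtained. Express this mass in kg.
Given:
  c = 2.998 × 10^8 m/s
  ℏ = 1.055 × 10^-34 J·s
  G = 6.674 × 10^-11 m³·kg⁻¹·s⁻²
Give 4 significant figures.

3.048 × 10^-5 kg

One Planck mass: m_P = √(ℏc/G) = 2.177 × 10^-8 kg.
1.40 × 10^3 × 2.177 × 10^-8 kg = 3.048 × 10^-5 kg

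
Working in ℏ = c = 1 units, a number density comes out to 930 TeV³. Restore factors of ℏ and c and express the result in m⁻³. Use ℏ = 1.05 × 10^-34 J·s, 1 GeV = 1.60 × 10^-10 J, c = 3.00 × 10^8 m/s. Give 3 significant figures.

1.22 × 10^59 m⁻³

Number density is [L]⁻³ = [E]³/(ℏc)³.
1 GeV³ → 1/(ℏc)³ × (1 GeV in J)³ = 1.31 × 10^47 m⁻³.
Convert the energy scale: 930 TeV³ = 9.30 × 10^11 GeV³.
Result: 9.30 × 10^11 × 1.31 × 10^47 = 1.22 × 10^59 m⁻³.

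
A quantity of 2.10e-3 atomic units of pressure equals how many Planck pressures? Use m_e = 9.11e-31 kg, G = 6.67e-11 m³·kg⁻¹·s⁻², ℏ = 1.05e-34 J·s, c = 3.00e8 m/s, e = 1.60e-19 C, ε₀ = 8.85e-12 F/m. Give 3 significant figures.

atomic unit of pressure: P_au = E_h/a₀³ = m_e⁴e¹⁰/((4πε₀)⁵ℏ⁸) = 3.01e13 Pa
Planck pressure: p_P = c⁷/(ℏG²) = 4.68e113 Pa
2.10e-3 × 3.01e13 / 4.68e113 = 1.35e-103

1.35e-103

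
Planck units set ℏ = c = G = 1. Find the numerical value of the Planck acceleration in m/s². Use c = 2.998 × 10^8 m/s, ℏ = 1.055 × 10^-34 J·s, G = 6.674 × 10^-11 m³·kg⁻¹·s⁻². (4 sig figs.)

From ℏ = c = G = 1 the acceleration scale is a_P = √(c⁷/(ℏG)).
  = √(3.092 × 10^103)
  = 5.560 × 10^51 m/s²

5.560 × 10^51 m/s²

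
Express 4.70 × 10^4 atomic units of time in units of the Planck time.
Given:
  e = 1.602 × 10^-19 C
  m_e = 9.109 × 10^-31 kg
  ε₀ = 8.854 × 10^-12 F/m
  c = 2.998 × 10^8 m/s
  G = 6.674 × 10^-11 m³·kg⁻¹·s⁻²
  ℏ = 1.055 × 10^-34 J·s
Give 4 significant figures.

2.112 × 10^31

atomic unit of time: τ_au = (4πε₀)²ℏ³/(m_e e⁴) = 2.423 × 10^-17 s
Planck time: t_P = √(ℏG/c⁵) = 5.392 × 10^-44 s
4.70 × 10^4 × 2.423 × 10^-17 / 5.392 × 10^-44 = 2.112 × 10^31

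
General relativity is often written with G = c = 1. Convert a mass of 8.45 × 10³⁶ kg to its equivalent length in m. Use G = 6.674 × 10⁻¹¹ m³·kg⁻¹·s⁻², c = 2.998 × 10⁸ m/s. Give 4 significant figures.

6.275 × 10⁹ m

In G = c = 1 units mass has dimensions of length; the conversion factor is G/c².
8.45 × 10³⁶ kg × (G/c²) = 6.275 × 10⁹ m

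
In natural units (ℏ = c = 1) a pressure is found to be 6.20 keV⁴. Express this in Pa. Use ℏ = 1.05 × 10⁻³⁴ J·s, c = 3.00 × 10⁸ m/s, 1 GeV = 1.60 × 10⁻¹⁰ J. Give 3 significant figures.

Pressure is [E]/[L]³ = [E]⁴/(ℏc)³.
1 GeV⁴ → 1/(ℏc)³ × (1 GeV in J)⁴ = 2.10 × 10³⁷ Pa.
Convert the energy scale: 6.20 keV⁴ = 6.20 × 10⁻²⁴ GeV⁴.
Result: 6.20 × 10⁻²⁴ × 2.10 × 10³⁷ = 1.30 × 10¹⁴ Pa.

1.30 × 10¹⁴ Pa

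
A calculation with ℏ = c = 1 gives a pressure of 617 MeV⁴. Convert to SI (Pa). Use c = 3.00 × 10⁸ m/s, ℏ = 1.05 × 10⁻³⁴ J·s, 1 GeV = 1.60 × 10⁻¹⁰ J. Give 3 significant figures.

1.29 × 10²⁸ Pa

Pressure is [E]/[L]³ = [E]⁴/(ℏc)³.
1 GeV⁴ → 1/(ℏc)³ × (1 GeV in J)⁴ = 2.10 × 10³⁷ Pa.
Convert the energy scale: 617 MeV⁴ = 6.17 × 10⁻¹⁰ GeV⁴.
Result: 6.17 × 10⁻¹⁰ × 2.10 × 10³⁷ = 1.29 × 10²⁸ Pa.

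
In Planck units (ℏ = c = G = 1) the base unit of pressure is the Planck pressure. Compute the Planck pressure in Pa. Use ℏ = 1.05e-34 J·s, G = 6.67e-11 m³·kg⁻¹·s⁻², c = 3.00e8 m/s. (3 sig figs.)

4.68e113 Pa

p_P = c⁷/(ℏG²)
  = 2.19e59 / 4.67e-55
  = 4.68e113 Pa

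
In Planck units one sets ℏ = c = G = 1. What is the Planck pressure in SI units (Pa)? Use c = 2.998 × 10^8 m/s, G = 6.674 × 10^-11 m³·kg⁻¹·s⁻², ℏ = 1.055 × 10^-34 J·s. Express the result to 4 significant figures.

p_P = c⁷/(ℏG²)
  = 2.177 × 10^59 / 4.699 × 10^-55
  = 4.632 × 10^113 Pa

4.632 × 10^113 Pa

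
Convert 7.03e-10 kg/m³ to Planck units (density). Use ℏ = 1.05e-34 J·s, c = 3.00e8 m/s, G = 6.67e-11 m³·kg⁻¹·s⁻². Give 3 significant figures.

1.35e-106

Planck density: ρ_P = c⁵/(ℏG²) = 5.20e96 kg/m³.
7.03e-10 / 5.20e96 = 1.35e-106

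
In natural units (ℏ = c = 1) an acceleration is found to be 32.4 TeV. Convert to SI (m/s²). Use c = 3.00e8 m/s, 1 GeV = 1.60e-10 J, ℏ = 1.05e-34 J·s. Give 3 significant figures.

1.48e37 m/s²

Acceleration is [L]/[T]² = c·[E]/ℏ.
1 GeV → c/ℏ × (1 GeV in J) = 4.57e32 m/s².
Convert the energy scale: 32.4 TeV = 3.24e4 GeV.
Result: 3.24e4 × 4.57e32 = 1.48e37 m/s².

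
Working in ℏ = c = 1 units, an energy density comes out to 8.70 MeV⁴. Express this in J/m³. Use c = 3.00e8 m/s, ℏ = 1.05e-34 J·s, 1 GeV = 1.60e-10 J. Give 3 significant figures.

[E]/[L]³ = [E]⁴/(ℏc)³; restore (ℏc)⁻³.
1 GeV⁴ → 1/(ℏc)³ × (1 GeV in J)⁴ = 2.10e37 J/m³.
Convert the energy scale: 8.70 MeV⁴ = 8.70e-12 GeV⁴.
Result: 8.70e-12 × 2.10e37 = 1.82e26 J/m³.

1.82e26 J/m³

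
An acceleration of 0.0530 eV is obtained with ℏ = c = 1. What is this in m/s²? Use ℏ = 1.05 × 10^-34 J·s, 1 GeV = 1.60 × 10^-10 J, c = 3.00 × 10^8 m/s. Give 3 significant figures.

Acceleration is [L]/[T]² = c·[E]/ℏ.
1 GeV → c/ℏ × (1 GeV in J) = 4.57 × 10^32 m/s².
Convert the energy scale: 0.0530 eV = 5.30 × 10^-11 GeV.
Result: 5.30 × 10^-11 × 4.57 × 10^32 = 2.42 × 10^22 m/s².

2.42 × 10^22 m/s²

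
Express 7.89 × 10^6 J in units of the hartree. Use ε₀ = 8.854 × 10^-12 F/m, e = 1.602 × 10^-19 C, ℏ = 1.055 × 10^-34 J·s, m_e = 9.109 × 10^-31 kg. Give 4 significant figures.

1.812 × 10^24

hartree: E_h = m_e e⁴/(4πε₀ℏ)² = 4.354 × 10^-18 J.
7.89 × 10^6 / 4.354 × 10^-18 = 1.812 × 10^24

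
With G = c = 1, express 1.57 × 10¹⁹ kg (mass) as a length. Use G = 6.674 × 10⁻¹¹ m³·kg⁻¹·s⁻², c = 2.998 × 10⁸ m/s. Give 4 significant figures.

In G = c = 1 units mass has dimensions of length; the conversion factor is G/c².
1.57 × 10¹⁹ kg × (G/c²) = 1.166 × 10⁻⁸ m

1.166 × 10⁻⁸ m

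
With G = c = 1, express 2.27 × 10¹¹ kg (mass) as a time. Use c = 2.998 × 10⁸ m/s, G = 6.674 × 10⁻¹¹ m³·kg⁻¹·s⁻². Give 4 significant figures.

5.622 × 10⁻²⁵ s

Mass → time via G/c³.
2.27 × 10¹¹ kg × (G/c³) = 5.622 × 10⁻²⁵ s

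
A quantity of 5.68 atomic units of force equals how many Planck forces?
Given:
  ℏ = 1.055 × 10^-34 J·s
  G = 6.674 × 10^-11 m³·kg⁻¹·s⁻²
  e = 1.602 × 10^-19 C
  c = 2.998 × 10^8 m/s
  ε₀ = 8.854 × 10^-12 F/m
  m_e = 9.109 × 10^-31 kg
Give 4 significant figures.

atomic unit of force: F_au = E_h/a₀ = m_e²e⁶/((4πε₀)³ℏ⁴) = 8.220 × 10^-8 N
Planck force: F_P = c⁴/G = 1.210 × 10^44 N
5.68 × 8.220 × 10^-8 / 1.210 × 10^44 = 3.857 × 10^-51

3.857 × 10^-51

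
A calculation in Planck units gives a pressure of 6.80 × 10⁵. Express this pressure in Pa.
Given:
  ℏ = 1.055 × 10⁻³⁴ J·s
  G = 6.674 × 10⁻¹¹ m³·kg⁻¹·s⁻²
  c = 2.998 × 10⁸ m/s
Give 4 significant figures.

One Planck pressure: p_P = c⁷/(ℏG²) = 4.632 × 10¹¹³ Pa.
6.80 × 10⁵ × 4.632 × 10¹¹³ Pa = 3.150 × 10¹¹⁹ Pa

3.150 × 10¹¹⁹ Pa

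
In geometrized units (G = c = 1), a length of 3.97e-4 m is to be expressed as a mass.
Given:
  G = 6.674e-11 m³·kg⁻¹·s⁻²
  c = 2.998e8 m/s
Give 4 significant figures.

Length → mass via c²/G.
3.97e-4 m × (c²/G) = 5.346e23 kg

5.346e23 kg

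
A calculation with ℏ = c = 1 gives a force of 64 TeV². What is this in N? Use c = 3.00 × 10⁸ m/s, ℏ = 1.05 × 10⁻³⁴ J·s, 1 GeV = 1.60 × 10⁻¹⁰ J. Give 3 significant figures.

Force is [E]/[L] = [E]²/(ℏc); restore (ℏc)⁻¹.
1 GeV² → 1/(ℏc) × (1 GeV in J)² = 8.13 × 10⁵ N.
Convert the energy scale: 64 TeV² = 6.40 × 10⁷ GeV².
Result: 6.40 × 10⁷ × 8.13 × 10⁵ = 5.20 × 10¹³ N.

5.20 × 10¹³ N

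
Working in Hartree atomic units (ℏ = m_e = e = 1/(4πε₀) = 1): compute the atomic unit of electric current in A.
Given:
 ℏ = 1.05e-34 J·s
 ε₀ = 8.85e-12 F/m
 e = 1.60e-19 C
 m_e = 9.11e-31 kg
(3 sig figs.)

The unique combination of the constants set to 1 with dimensions of current is I_au = e E_h/ℏ = m_e e⁵/((4πε₀)²ℏ³).
E_h = 4.38e-18 J
e·E_h/ℏ = 6.67e-3 A

6.67e-3 A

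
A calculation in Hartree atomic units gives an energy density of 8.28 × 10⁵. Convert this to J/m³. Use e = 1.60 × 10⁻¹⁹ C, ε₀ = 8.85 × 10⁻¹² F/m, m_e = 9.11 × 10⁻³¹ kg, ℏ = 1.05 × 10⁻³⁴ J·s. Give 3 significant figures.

One atomic unit of energy density: u_au = E_h/a₀³ = m_e⁴e¹⁰/((4πε₀)⁵ℏ⁸) = 3.01 × 10¹³ J/m³.
8.28 × 10⁵ × 3.01 × 10¹³ J/m³ = 2.49 × 10¹⁹ J/m³

2.49 × 10¹⁹ J/m³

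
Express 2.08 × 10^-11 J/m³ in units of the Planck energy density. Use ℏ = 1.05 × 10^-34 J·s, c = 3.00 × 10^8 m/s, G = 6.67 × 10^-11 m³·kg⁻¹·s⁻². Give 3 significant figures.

4.44 × 10^-125

Planck energy density: u_P = c⁷/(ℏG²) = 4.68 × 10^113 J/m³.
2.08 × 10^-11 / 4.68 × 10^113 = 4.44 × 10^-125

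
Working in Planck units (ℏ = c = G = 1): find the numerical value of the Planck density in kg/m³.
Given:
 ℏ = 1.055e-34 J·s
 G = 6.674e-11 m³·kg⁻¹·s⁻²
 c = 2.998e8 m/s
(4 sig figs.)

5.154e96 kg/m³

The unique combination of the constants set to 1 with dimensions of density is ρ_P = c⁵/(ℏG²).
  = 2.422e42 / 4.699e-55
  = 5.154e96 kg/m³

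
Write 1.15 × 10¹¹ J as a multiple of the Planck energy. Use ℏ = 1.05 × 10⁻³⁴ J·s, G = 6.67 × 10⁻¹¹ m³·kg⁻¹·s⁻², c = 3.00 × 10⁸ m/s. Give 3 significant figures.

58.8

Planck energy: E_P = √(ℏc⁵/G) = 1.96 × 10⁹ J.
1.15 × 10¹¹ / 1.96 × 10⁹ = 58.8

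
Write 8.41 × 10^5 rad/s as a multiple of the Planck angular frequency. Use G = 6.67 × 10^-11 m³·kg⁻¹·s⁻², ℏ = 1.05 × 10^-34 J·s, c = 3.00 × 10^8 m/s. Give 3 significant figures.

4.51 × 10^-38

Planck angular frequency: ω_P = √(c⁵/(ℏG)) = 1.86 × 10^43 rad/s.
8.41 × 10^5 / 1.86 × 10^43 = 4.51 × 10^-38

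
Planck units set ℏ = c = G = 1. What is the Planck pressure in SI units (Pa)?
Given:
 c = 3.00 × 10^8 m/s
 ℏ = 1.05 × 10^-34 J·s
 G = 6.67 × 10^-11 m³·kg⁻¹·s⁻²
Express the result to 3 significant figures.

4.68 × 10^113 Pa

Dimensional analysis gives p_P = c⁷/(ℏG²).
  = 2.19 × 10^59 / 4.67 × 10^-55
  = 4.68 × 10^113 Pa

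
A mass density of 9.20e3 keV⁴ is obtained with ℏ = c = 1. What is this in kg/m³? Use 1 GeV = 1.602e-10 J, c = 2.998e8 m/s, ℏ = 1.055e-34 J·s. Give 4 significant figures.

2.131 kg/m³

Mass density is [E]/(c²[L]³) = [E]⁴/(ℏ³c⁵).
1 GeV⁴ → 1/(ℏ³c⁵) × (1 GeV in J)⁴ = 2.316e20 kg/m³.
Convert the energy scale: 9.20e3 keV⁴ = 9.20e-21 GeV⁴.
Result: 9.20e-21 × 2.316e20 = 2.131 kg/m³.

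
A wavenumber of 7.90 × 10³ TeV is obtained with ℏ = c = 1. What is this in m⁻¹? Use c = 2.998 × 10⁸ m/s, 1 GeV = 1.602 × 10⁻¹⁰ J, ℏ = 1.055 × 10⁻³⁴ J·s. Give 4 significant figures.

4.001 × 10²² m⁻¹

Inverse length is [E]/(ℏc).
1 GeV → 1/(ℏc) × (1 GeV in J) = 5.065 × 10¹⁵ m⁻¹.
Convert the energy scale: 7.90 × 10³ TeV = 7.90 × 10⁶ GeV.
Result: 7.90 × 10⁶ × 5.065 × 10¹⁵ = 4.001 × 10²² m⁻¹.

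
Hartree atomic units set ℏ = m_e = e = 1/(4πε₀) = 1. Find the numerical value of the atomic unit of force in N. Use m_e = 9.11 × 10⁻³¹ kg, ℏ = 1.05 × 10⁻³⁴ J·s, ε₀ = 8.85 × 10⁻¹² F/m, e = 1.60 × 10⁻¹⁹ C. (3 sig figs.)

From ℏ = m_e = e = 1/(4πε₀) = 1 the force scale is F_au = E_h/a₀ = m_e²e⁶/((4πε₀)³ℏ⁴).
E_h = 4.38 × 10⁻¹⁸ J
a₀ = 5.26 × 10⁻¹¹ m
E_h/a₀ = 8.33 × 10⁻⁸ N

8.33 × 10⁻⁸ N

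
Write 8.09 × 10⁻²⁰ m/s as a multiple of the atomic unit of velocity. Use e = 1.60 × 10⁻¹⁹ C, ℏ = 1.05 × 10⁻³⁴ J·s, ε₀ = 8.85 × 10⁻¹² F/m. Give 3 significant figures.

atomic unit of velocity: v_au = e²/(4πε₀ℏ) = 2.19 × 10⁶ m/s.
8.09 × 10⁻²⁰ / 2.19 × 10⁶ = 3.69 × 10⁻²⁶

3.69 × 10⁻²⁶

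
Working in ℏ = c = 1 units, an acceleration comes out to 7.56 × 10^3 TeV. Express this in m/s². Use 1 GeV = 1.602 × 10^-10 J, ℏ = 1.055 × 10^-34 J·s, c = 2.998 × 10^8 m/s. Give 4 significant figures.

3.442 × 10^39 m/s²

Acceleration is [L]/[T]² = c·[E]/ℏ.
1 GeV → c/ℏ × (1 GeV in J) = 4.552 × 10^32 m/s².
Convert the energy scale: 7.56 × 10^3 TeV = 7.56 × 10^6 GeV.
Result: 7.56 × 10^6 × 4.552 × 10^32 = 3.442 × 10^39 m/s².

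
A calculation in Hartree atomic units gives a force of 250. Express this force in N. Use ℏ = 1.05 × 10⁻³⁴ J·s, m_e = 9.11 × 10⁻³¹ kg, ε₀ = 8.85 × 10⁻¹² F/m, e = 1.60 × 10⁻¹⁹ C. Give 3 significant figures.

2.08 × 10⁻⁵ N

One atomic unit of force: F_au = E_h/a₀ = m_e²e⁶/((4πε₀)³ℏ⁴) = 8.33 × 10⁻⁸ N.
250 × 8.33 × 10⁻⁸ N = 2.08 × 10⁻⁵ N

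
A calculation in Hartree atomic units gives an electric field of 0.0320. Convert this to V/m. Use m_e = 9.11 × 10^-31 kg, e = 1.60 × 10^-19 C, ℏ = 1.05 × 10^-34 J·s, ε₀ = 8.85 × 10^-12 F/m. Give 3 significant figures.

1.67 × 10^10 V/m

One atomic unit of electric field: E_au = E_h/(e a₀) = m_e²e⁵/((4πε₀)³ℏ⁴) = 5.20 × 10^11 V/m.
0.0320 × 5.20 × 10^11 V/m = 1.67 × 10^10 V/m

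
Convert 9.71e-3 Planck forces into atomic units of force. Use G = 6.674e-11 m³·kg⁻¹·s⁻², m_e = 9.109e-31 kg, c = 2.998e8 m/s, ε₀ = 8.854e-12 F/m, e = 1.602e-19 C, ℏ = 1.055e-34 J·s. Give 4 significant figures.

Planck force: F_P = c⁴/G = 1.210e44 N
atomic unit of force: F_au = E_h/a₀ = m_e²e⁶/((4πε₀)³ℏ⁴) = 8.220e-8 N
9.71e-3 × 1.210e44 / 8.220e-8 = 1.430e49

1.430e49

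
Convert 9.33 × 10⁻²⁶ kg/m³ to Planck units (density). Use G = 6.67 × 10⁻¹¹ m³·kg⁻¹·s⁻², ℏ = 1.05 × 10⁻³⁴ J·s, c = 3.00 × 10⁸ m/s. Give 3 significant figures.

1.79 × 10⁻¹²²

Planck density: ρ_P = c⁵/(ℏG²) = 5.20 × 10⁹⁶ kg/m³.
9.33 × 10⁻²⁶ / 5.20 × 10⁹⁶ = 1.79 × 10⁻¹²²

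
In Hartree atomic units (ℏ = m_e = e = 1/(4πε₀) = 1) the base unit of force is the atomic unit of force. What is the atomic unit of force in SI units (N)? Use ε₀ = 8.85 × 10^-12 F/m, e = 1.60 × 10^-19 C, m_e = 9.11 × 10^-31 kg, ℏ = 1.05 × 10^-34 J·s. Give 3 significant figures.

F_au = E_h/a₀ = m_e²e⁶/((4πε₀)³ℏ⁴)
E_h = 4.38 × 10^-18 J
a₀ = 5.26 × 10^-11 m
E_h/a₀ = 8.33 × 10^-8 N

8.33 × 10^-8 N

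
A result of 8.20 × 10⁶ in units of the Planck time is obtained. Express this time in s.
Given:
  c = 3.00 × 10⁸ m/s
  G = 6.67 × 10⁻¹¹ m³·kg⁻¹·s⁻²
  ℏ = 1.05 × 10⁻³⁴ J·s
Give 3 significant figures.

4.40 × 10⁻³⁷ s

One Planck time: t_P = √(ℏG/c⁵) = 5.37 × 10⁻⁴⁴ s.
8.20 × 10⁶ × 5.37 × 10⁻⁴⁴ s = 4.40 × 10⁻³⁷ s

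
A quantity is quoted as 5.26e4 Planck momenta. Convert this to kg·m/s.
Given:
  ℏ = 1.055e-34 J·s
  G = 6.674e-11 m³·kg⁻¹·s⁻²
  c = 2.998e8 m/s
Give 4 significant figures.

One Planck momentum: p_P = √(ℏc³/G) = 6.527 kg·m/s.
5.26e4 × 6.527 kg·m/s = 3.433e5 kg·m/s

3.433e5 kg·m/s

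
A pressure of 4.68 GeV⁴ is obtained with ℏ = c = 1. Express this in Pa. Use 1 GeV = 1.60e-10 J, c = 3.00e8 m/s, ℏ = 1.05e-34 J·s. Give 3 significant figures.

Pressure is [E]/[L]³ = [E]⁴/(ℏc)³.
1 GeV⁴ → 1/(ℏc)³ × (1 GeV in J)⁴ = 2.10e37 Pa.
Result: 4.68 × 2.10e37 = 9.81e37 Pa.

9.81e37 Pa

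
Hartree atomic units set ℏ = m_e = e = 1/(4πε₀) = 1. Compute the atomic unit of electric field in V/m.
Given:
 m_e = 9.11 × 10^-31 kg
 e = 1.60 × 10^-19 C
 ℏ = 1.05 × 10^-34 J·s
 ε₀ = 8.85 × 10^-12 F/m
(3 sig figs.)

5.20 × 10^11 V/m

From ℏ = m_e = e = 1/(4πε₀) = 1 the electric field scale is E_au = E_h/(e a₀) = m_e²e⁵/((4πε₀)³ℏ⁴).
E_h = 4.38 × 10^-18 J
a₀ = 5.26 × 10^-11 m
E_h/(e·a₀) = 5.20 × 10^11 V/m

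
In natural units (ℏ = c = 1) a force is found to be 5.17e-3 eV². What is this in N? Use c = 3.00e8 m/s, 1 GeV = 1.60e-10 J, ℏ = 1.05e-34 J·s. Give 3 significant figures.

Force is [E]/[L] = [E]²/(ℏc); restore (ℏc)⁻¹.
1 GeV² → 1/(ℏc) × (1 GeV in J)² = 8.13e5 N.
Convert the energy scale: 5.17e-3 eV² = 5.17e-21 GeV².
Result: 5.17e-21 × 8.13e5 = 4.20e-15 N.

4.20e-15 N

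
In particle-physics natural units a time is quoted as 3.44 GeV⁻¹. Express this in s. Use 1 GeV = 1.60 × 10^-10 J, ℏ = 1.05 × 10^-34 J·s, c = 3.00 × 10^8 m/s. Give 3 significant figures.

2.26 × 10^-24 s

A time is [E]⁻¹ in ℏ=c=1; restore one factor of ℏ.
1 GeV⁻¹ → ℏ × (1 GeV in J)⁻¹ = 6.56 × 10^-25 s.
Result: 3.44 × 6.56 × 10^-25 = 2.26 × 10^-24 s.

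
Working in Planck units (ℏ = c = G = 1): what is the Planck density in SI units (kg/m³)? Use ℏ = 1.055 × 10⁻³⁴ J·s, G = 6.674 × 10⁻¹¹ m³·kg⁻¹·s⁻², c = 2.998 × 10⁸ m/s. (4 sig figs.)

Dimensional analysis gives ρ_P = c⁵/(ℏG²).
  = 2.422 × 10⁴² / 4.699 × 10⁻⁵⁵
  = 5.154 × 10⁹⁶ kg/m³

5.154 × 10⁹⁶ kg/m³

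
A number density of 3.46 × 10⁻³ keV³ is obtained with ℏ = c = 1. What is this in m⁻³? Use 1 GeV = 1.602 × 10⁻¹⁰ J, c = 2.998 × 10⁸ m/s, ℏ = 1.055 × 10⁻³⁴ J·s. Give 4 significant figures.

4.496 × 10²⁶ m⁻³

Number density is [L]⁻³ = [E]³/(ℏc)³.
1 GeV³ → 1/(ℏc)³ × (1 GeV in J)³ = 1.299 × 10⁴⁷ m⁻³.
Convert the energy scale: 3.46 × 10⁻³ keV³ = 3.46 × 10⁻²¹ GeV³.
Result: 3.46 × 10⁻²¹ × 1.299 × 10⁴⁷ = 4.496 × 10²⁶ m⁻³.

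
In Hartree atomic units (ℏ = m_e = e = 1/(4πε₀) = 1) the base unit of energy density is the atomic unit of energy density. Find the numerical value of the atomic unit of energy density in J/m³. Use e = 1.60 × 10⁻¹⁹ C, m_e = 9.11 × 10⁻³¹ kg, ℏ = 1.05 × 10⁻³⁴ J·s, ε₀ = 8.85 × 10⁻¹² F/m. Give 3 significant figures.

u_au = E_h/a₀³ = m_e⁴e¹⁰/((4πε₀)⁵ℏ⁸)
E_h = 4.38 × 10⁻¹⁸ J
a₀ = 5.26 × 10⁻¹¹ m
E_h/a₀³ = 3.01 × 10¹³ J/m³

3.01 × 10¹³ J/m³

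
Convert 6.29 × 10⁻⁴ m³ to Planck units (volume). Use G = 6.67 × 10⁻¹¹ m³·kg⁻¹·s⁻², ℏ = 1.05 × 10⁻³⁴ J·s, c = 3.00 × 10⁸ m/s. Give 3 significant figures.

1.51 × 10¹⁰¹

Planck volume: V_P = (ℏG/c³)^(3/2) = 4.18 × 10⁻¹⁰⁵ m³.
6.29 × 10⁻⁴ / 4.18 × 10⁻¹⁰⁵ = 1.51 × 10¹⁰¹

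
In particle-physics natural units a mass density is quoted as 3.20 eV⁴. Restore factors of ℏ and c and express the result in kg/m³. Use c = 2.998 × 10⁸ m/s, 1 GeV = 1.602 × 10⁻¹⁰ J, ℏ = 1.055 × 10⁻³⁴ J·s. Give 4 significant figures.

Mass density is [E]/(c²[L]³) = [E]⁴/(ℏ³c⁵).
1 GeV⁴ → 1/(ℏ³c⁵) × (1 GeV in J)⁴ = 2.316 × 10²⁰ kg/m³.
Convert the energy scale: 3.20 eV⁴ = 3.20 × 10⁻³⁶ GeV⁴.
Result: 3.20 × 10⁻³⁶ × 2.316 × 10²⁰ = 7.411 × 10⁻¹⁶ kg/m³.

7.411 × 10⁻¹⁶ kg/m³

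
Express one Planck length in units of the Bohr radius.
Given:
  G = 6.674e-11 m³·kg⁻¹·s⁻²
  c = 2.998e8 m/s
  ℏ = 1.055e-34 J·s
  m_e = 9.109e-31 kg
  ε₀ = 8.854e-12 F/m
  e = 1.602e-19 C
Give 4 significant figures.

Planck length: ℓ_P = √(ℏG/c³) = 1.616e-35 m
Bohr radius: a₀ = 4πε₀ℏ²/(m_e e²) = 5.297e-11 m
ratio = 1.616e-35 / 5.297e-11 = 3.051e-25

3.051e-25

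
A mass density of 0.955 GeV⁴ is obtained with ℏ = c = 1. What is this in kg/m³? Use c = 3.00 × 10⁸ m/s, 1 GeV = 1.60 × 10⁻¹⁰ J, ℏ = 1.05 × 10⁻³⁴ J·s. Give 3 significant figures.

2.22 × 10²⁰ kg/m³

Mass density is [E]/(c²[L]³) = [E]⁴/(ℏ³c⁵).
1 GeV⁴ → 1/(ℏ³c⁵) × (1 GeV in J)⁴ = 2.33 × 10²⁰ kg/m³.
Result: 0.955 × 2.33 × 10²⁰ = 2.22 × 10²⁰ kg/m³.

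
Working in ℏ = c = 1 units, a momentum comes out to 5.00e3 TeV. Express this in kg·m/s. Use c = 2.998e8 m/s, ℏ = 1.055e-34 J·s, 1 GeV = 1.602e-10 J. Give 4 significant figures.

Momentum is [E]/c; divide by c.
1 GeV → 1/c × (1 GeV in J) = 5.344e-19 kg·m/s.
Convert the energy scale: 5.00e3 TeV = 5.00e6 GeV.
Result: 5.00e6 × 5.344e-19 = 2.672e-12 kg·m/s.

2.672e-12 kg·m/s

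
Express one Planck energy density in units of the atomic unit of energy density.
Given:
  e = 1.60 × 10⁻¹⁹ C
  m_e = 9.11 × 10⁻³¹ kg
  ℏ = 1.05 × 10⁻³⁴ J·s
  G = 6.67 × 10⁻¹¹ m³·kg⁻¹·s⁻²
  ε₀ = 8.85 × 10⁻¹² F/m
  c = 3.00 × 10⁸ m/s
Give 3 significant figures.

Planck energy density: u_P = c⁷/(ℏG²) = 4.68 × 10¹¹³ J/m³
atomic unit of energy density: u_au = E_h/a₀³ = m_e⁴e¹⁰/((4πε₀)⁵ℏ⁸) = 3.01 × 10¹³ J/m³
ratio = 4.68 × 10¹¹³ / 3.01 × 10¹³ = 1.55 × 10¹⁰⁰

1.55 × 10¹⁰⁰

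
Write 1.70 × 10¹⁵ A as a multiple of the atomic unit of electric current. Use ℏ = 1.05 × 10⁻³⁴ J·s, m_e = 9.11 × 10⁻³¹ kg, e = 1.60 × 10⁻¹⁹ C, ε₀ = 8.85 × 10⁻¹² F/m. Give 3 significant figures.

atomic unit of electric current: I_au = e E_h/ℏ = m_e e⁵/((4πε₀)²ℏ³) = 6.67 × 10⁻³ A.
1.70 × 10¹⁵ / 6.67 × 10⁻³ = 2.55 × 10¹⁷

2.55 × 10¹⁷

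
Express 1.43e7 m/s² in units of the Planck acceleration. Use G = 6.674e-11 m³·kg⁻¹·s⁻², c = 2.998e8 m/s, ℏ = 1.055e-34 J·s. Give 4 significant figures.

2.572e-45

Planck acceleration: a_P = √(c⁷/(ℏG)) = 5.560e51 m/s².
1.43e7 / 5.560e51 = 2.572e-45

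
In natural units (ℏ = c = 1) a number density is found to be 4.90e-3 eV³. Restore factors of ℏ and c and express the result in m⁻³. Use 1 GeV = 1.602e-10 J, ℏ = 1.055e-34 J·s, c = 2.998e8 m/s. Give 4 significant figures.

6.367e17 m⁻³

Number density is [L]⁻³ = [E]³/(ℏc)³.
1 GeV³ → 1/(ℏc)³ × (1 GeV in J)³ = 1.299e47 m⁻³.
Convert the energy scale: 4.90e-3 eV³ = 4.90e-30 GeV³.
Result: 4.90e-30 × 1.299e47 = 6.367e17 m⁻³.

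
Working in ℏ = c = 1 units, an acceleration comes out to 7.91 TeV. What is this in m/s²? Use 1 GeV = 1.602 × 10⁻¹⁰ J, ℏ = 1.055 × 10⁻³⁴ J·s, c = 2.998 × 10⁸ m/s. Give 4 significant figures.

Acceleration is [L]/[T]² = c·[E]/ℏ.
1 GeV → c/ℏ × (1 GeV in J) = 4.552 × 10³² m/s².
Convert the energy scale: 7.91 TeV = 7.91 × 10³ GeV.
Result: 7.91 × 10³ × 4.552 × 10³² = 3.601 × 10³⁶ m/s².

3.601 × 10³⁶ m/s²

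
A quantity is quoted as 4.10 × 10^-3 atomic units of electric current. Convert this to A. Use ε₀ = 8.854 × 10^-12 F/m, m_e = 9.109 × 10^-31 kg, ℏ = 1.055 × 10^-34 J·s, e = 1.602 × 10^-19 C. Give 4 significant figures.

2.711 × 10^-5 A

One atomic unit of electric current: I_au = e E_h/ℏ = m_e e⁵/((4πε₀)²ℏ³) = 6.612 × 10^-3 A.
4.10 × 10^-3 × 6.612 × 10^-3 A = 2.711 × 10^-5 A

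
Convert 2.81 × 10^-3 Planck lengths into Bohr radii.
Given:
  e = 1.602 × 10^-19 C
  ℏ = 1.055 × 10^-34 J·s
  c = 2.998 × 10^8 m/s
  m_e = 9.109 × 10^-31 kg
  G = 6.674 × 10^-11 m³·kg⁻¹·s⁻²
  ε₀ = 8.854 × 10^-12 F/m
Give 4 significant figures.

8.575 × 10^-28

Planck length: ℓ_P = √(ℏG/c³) = 1.616 × 10^-35 m
Bohr radius: a₀ = 4πε₀ℏ²/(m_e e²) = 5.297 × 10^-11 m
2.81 × 10^-3 × 1.616 × 10^-35 / 5.297 × 10^-11 = 8.575 × 10^-28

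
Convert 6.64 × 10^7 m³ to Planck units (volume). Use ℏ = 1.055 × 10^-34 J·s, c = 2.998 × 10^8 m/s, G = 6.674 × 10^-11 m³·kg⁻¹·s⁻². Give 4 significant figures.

Planck volume: V_P = (ℏG/c³)^(3/2) = 4.224 × 10^-105 m³.
6.64 × 10^7 / 4.224 × 10^-105 = 1.572 × 10^112

1.572 × 10^112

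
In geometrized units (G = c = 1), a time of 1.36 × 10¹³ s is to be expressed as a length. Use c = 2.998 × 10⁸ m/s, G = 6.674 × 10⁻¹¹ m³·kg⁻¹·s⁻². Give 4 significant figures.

4.077 × 10²¹ m

Time → length via c.
1.36 × 10¹³ s × (c) = 4.077 × 10²¹ m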